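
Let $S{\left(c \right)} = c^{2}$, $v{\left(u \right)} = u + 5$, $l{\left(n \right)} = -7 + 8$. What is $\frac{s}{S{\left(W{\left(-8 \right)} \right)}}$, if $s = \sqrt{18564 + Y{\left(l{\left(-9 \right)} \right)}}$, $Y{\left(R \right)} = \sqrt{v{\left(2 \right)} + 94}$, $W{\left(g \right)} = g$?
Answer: $\frac{\sqrt{18564 + \sqrt{101}}}{64} \approx 2.1295$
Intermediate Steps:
$l{\left(n \right)} = 1$
$v{\left(u \right)} = 5 + u$
$Y{\left(R \right)} = \sqrt{101}$ ($Y{\left(R \right)} = \sqrt{\left(5 + 2\right) + 94} = \sqrt{7 + 94} = \sqrt{101}$)
$s = \sqrt{18564 + \sqrt{101}} \approx 136.29$
$\frac{s}{S{\left(W{\left(-8 \right)} \right)}} = \frac{\sqrt{18564 + \sqrt{101}}}{\left(-8\right)^{2}} = \frac{\sqrt{18564 + \sqrt{101}}}{64}$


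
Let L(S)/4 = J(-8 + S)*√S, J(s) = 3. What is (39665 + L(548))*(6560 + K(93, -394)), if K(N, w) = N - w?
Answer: 279519255 + 169128*√137 ≈ 2.8150e+8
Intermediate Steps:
L(S) = 12*√S (L(S) = 4*(3*√S) = 12*√S)
(39665 + L(548))*(6560 + K(93, -394)) = (39665 + 12*√548)*(6560 + (93 - 1*(-394))) = (39665 + 12*(2*√137))*(6560 + (93 + 394)) = (39665 + 24*√137)*(6560 + 487) = (39665 + 24*√137)*7047 = 279519255 + 169128*√137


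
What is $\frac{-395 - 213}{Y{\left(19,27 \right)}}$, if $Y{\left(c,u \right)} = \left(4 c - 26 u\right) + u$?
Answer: $\frac{608}{599} \approx 1.015$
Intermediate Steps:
$Y{\left(c,u \right)} = - 25 u + 4 c$ ($Y{\left(c,u \right)} = \left(- 26 u + 4 c\right) + u = - 25 u + 4 c$)
$\frac{-395 - 213}{Y{\left(19,27 \right)}} = \frac{-395 - 213}{\left(-25\right) 27 + 4 \cdot 19} = \frac{-395 - 213}{-675 + 76} = - \frac{608}{-599} = \left(-608\right) \left(- \frac{1}{599}\right) = \frac{608}{599}$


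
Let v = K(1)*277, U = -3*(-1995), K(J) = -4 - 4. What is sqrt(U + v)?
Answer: sqrt(3769) ≈ 61.392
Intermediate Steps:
K(J) = -8
U = 5985
v = -2216 (v = -8*277 = -2216)
sqrt(U + v) = sqrt(5985 - 2216) = sqrt(3769)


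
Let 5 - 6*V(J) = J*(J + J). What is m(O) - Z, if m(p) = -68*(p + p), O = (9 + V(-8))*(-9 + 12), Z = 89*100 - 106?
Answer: -4102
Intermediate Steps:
V(J) = 5/6 - J**2/3 (V(J) = 5/6 - J*(J + J)/6 = 5/6 - J*2*J/6 = 5/6 - J**2/3)
Z = 8794 (Z = 8900 - 106 = 8794)
O = -69/2 (O = (9 + (5/6 - 1/3*(-8)**2))*(-9 + 12) = (9 + (5/6 - 1/3*64))*3 = (9 + (5/6 - 64/3))*3 = (9 - 41/2)*3 = -23/2*3 = -69/2 ≈ -34.500)
m(p) = -136*p
m(O) - Z = -136*(-69/2) - 1*8794 = 4692 - 8794 = -4102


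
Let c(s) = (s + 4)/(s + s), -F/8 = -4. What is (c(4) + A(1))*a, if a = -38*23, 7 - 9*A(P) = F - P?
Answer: 4370/3 ≈ 1456.7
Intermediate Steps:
F = 32 (F = -8*(-4) = 32)
A(P) = -25/9 + P/9 (A(P) = 7/9 - (32 - P)/9 = 7/9 + (-32/9 + P/9) = -25/9 + P/9)
a = -874
c(s) = (4 + s)/(2*s) (c(s) = (4 + s)/((2*s)) = (4 + s)*(1/(2*s)) = (4 + s)/(2*s))
(c(4) + A(1))*a = ((½)*(4 + 4)/4 + (-25/9 + (⅑)*1))*(-874) = ((½)*(¼)*8 + (-25/9 + ⅑))*(-874) = (1 - 8/3)*(-874) = -5/3*(-874) = 4370/3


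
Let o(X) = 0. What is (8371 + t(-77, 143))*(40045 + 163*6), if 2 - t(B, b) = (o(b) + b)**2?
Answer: -495393748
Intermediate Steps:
t(B, b) = 2 - b**2 (t(B, b) = 2 - (0 + b)**2 = 2 - b**2)
(8371 + t(-77, 143))*(40045 + 163*6) = (8371 + (2 - 1*143**2))*(40045 + 163*6) = (8371 + (2 - 1*20449))*(40045 + 978) = (8371 + (2 - 20449))*41023 = (8371 - 20447)*41023 = -12076*41023 = -495393748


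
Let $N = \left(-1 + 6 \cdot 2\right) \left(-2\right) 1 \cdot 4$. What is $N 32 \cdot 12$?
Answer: $-33792$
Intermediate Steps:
$N = -88$ ($N = \left(-1 + 12\right) \left(\left(-2\right) 4\right) = 11 \left(-8\right) = -88$)
$N 32 \cdot 12 = \left(-88\right) 32 \cdot 12 = \left(-2816\right) 12 = -33792$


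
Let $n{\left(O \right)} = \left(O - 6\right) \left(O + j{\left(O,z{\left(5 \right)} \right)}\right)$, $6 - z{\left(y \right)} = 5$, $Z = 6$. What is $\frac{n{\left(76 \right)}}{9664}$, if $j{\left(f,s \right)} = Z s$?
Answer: $\frac{1435}{2416} \approx 0.59396$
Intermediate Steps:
$z{\left(y \right)} = 1$ ($z{\left(y \right)} = 6 - 5 = 1$)
$j{\left(f,s \right)} = 6 s$
$n{\left(O \right)} = \left(-6 + O\right) \left(6 + O\right)$ ($n{\left(O \right)} = \left(O - 6\right) \left(O + 6 \cdot 1\right) = \left(-6 + O\right) \left(O + 6\right) = \left(-6 + O\right) \left(6 + O\right)$)
$\frac{n{\left(76 \right)}}{9664} = \frac{-36 + 76^{2}}{9664} = \left(-36 + 5776\right) \frac{1}{9664} = 5740 \cdot \frac{1}{9664} = \frac{1435}{2416}$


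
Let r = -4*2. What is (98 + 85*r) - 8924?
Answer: -9506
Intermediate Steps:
r = -8
(98 + 85*r) - 8924 = (98 + 85*(-8)) - 8924 = (98 - 680) - 8924 = -582 - 8924 = -9506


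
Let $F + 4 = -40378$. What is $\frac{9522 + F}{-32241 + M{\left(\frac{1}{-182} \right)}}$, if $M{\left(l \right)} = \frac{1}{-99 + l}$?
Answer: $\frac{556066340}{580950761} \approx 0.95717$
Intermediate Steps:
$F = -40382$ ($F = -4 - 40378 = -40382$)
$\frac{9522 + F}{-32241 + M{\left(\frac{1}{-182} \right)}} = \frac{9522 - 40382}{-32241 + \frac{1}{-99 + \frac{1}{-182}}} = - \frac{30860}{-32241 + \frac{1}{-99 - \frac{1}{182}}} = - \frac{30860}{-32241 + \frac{1}{- \frac{18019}{182}}} = - \frac{30860}{-32241 - \frac{182}{18019}} = - \frac{30860}{- \frac{580950761}{18019}} = \left(-30860\right) \left(- \frac{18019}{580950761}\right) = \frac{556066340}{580950761}$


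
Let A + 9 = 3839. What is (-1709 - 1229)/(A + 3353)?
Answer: -2938/7183 ≈ -0.40902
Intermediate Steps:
A = 3830 (A = -9 + 3839 = 3830)
(-1709 - 1229)/(A + 3353) = (-1709 - 1229)/(3830 + 3353) = -2938/7183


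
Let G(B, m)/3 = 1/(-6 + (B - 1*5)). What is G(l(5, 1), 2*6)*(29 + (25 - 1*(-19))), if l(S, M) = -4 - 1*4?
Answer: -219/19 ≈ -11.526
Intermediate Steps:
l(S, M) = -8 (l(S, M) = -4 - 4 = -8)
G(B, m) = 3/(-11 + B) (G(B, m) = 3/(-6 + (B - 1*5)) = 3/(-6 + (B - 5)) = 3/(-6 + (-5 + B)) = 3/(-11 + B))
G(l(5, 1), 2*6)*(29 + (25 - 1*(-19))) = (3/(-11 - 8))*(29 + (25 - 1*(-19))) = (3/(-19))*(29 + (25 + 19)) = (3*(-1/19))*(29 + 44) = -3/19*73 = -219/19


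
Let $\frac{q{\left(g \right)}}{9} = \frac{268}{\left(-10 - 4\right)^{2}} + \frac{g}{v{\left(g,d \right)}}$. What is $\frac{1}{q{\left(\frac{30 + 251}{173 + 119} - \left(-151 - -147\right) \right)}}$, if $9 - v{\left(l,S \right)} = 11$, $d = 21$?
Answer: $- \frac{28616}{286857} \approx -0.099757$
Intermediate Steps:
$v{\left(l,S \right)} = -2$ ($v{\left(l,S \right)} = 9 - 11 = -2$)
$q{\left(g \right)} = \frac{603}{49} - \frac{9 g}{2}$ ($q{\left(g \right)} = 9 \left(\frac{268}{\left(-10 - 4\right)^{2}} + \frac{g}{-2}\right) = 9 \left(\frac{268}{\left(-14\right)^{2}} + g \left(- \frac{1}{2}\right)\right) = 9 \left(\frac{268}{196} - \frac{g}{2}\right) = 9 \left(268 \cdot \frac{1}{196} - \frac{g}{2}\right) = 9 \left(\frac{67}{49} - \frac{g}{2}\right) = \frac{603}{49} - \frac{9 g}{2}$)
$\frac{1}{q{\left(\frac{30 + 251}{173 + 119} - \left(-151 - -147\right) \right)}} = \frac{1}{\frac{603}{49} - \frac{9 \left(\frac{30 + 251}{173 + 119} - \left(-151 - -147\right)\right)}{2}} = \frac{1}{\frac{603}{49} - \frac{9 \left(\frac{281}{292} - \left(-151 + 147\right)\right)}{2}} = \frac{1}{\frac{603}{49} - \frac{9 \left(281 \cdot \frac{1}{292} - -4\right)}{2}} = \frac{1}{\frac{603}{49} - \frac{9 \left(\frac{281}{292} + 4\right)}{2}} = \frac{1}{\frac{603}{49} - \frac{13041}{584}} = \frac{1}{- \frac{286857}{28616}} = - \frac{28616}{286857}$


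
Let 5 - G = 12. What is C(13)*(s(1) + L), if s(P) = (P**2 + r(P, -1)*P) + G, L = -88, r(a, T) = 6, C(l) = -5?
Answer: 440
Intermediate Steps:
G = -7 (G = 5 - 1*12 = 5 - 12 = -7)
s(P) = -7 + P**2 + 6*P (s(P) = (P**2 + 6*P) - 7 = -7 + P**2 + 6*P)
C(13)*(s(1) + L) = -5*((-7 + 1**2 + 6*1) - 88) = -5*((-7 + 1 + 6) - 88) = -5*(0 - 88) = -5*(-88) = 440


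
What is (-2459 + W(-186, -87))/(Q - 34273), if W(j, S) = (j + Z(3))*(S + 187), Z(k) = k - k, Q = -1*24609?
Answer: 21059/58882 ≈ 0.35765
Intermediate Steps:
Q = -24609
Z(k) = 0
W(j, S) = j*(187 + S) (W(j, S) = (j + 0)*(S + 187) = j*(187 + S))
(-2459 + W(-186, -87))/(Q - 34273) = (-2459 - 186*(187 - 87))/(-24609 - 34273) = (-2459 - 186*100)/(-58882) = (-2459 - 18600)*(-1/58882) = -21059*(-1/58882) = 21059/58882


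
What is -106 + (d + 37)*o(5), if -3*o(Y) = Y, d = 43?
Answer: -718/3 ≈ -239.33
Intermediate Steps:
o(Y) = -Y/3
-106 + (d + 37)*o(5) = -106 + (43 + 37)*(-1/3*5) = -106 + 80*(-5/3) = -106 - 400/3 = -718/3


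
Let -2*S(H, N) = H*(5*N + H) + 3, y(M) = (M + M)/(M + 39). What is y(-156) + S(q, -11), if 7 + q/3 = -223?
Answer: -1542143/6 ≈ -2.5702e+5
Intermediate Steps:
q = -690 (q = -21 + 3*(-223) = -21 - 669 = -690)
y(M) = 2*M/(39 + M) (y(M) = (2*M)/(39 + M) = 2*M/(39 + M))
S(H, N) = -3/2 - H*(H + 5*N)/2 (S(H, N) = -(H*(5*N + H) + 3)/2 = -(H*(H + 5*N) + 3)/2 = -(3 + H*(H + 5*N))/2 = -3/2 - H*(H + 5*N)/2)
y(-156) + S(q, -11) = 2*(-156)/(39 - 156) + (-3/2 - ½*(-690)² - 5/2*(-690)*(-11)) = 2*(-156)/(-117) + (-3/2 - ½*476100 - 18975) = 2*(-156)*(-1/117) + (-3/2 - 238050 - 18975) = 8/3 - 514053/2 = -1542143/6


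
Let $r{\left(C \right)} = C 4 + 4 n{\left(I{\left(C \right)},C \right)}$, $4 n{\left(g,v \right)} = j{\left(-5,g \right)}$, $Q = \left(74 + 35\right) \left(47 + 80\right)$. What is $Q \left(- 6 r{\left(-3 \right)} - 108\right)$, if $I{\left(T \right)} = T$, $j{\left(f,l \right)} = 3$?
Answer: $-747522$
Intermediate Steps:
$Q = 13843$ ($Q = 109 \cdot 127 = 13843$)
$n{\left(g,v \right)} = \frac{3}{4}$ ($n{\left(g,v \right)} = \frac{1}{4} \cdot 3 = \frac{3}{4}$)
$r{\left(C \right)} = 3 + 4 C$ ($r{\left(C \right)} = C 4 + 4 \cdot \frac{3}{4} = 4 C + 3 = 3 + 4 C$)
$Q \left(- 6 r{\left(-3 \right)} - 108\right) = 13843 \left(- 6 \left(3 + 4 \left(-3\right)\right) - 108\right) = 13843 \left(- 6 \left(3 - 12\right) - 108\right) = 13843 \left(\left(-6\right) \left(-9\right) - 108\right) = 13843 \left(54 - 108\right) = 13843 \left(-54\right) = -747522$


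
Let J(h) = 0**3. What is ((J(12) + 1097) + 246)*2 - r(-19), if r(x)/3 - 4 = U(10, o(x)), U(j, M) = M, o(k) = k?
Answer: 2731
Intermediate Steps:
J(h) = 0
r(x) = 12 + 3*x
((J(12) + 1097) + 246)*2 - r(-19) = ((0 + 1097) + 246)*2 - (12 + 3*(-19)) = (1097 + 246)*2 - (12 - 57) = 1343*2 - 1*(-45) = 2686 + 45 = 2731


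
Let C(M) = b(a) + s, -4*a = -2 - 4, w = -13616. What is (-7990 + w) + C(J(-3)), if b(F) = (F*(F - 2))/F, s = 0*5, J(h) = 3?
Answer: -43213/2 ≈ -21607.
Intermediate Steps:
a = 3/2 (a = -(-2 - 4)/4 = -¼*(-6) = 3/2 ≈ 1.5000)
s = 0
b(F) = -2 + F (b(F) = (F*(-2 + F))/F = -2 + F)
C(M) = -½ (C(M) = (-2 + 3/2) + 0 = -½ + 0 = -½)
(-7990 + w) + C(J(-3)) = (-7990 - 13616) - ½ = -21606 - ½ = -43213/2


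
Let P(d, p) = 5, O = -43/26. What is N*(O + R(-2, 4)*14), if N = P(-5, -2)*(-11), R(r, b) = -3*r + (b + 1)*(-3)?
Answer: 182545/26 ≈ 7021.0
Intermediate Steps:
O = -43/26 (O = -43*1/26 = -43/26 ≈ -1.6538)
R(r, b) = -3 - 3*b - 3*r (R(r, b) = -3*r + (1 + b)*(-3) = -3*r + (-3 - 3*b) = -3 - 3*b - 3*r)
N = -55 (N = 5*(-11) = -55)
N*(O + R(-2, 4)*14) = -55*(-43/26 + (-3 - 3*4 - 3*(-2))*14) = -55*(-43/26 + (-3 - 12 + 6)*14) = -55*(-43/26 - 9*14) = -55*(-43/26 - 126) = -55*(-3319/26) = 182545/26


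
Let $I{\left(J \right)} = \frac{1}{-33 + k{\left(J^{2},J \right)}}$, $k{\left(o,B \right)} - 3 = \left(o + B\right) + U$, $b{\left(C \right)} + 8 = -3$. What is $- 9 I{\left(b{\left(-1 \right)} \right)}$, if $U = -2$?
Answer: $- \frac{3}{26} \approx -0.11538$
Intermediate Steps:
$b{\left(C \right)} = -11$ ($b{\left(C \right)} = -8 - 3 = -11$)
$k{\left(o,B \right)} = 1 + B + o$ ($k{\left(o,B \right)} = 3 - \left(2 - B - o\right) = 3 + \left(-2 + B + o\right) = 1 + B + o$)
$I{\left(J \right)} = \frac{1}{-32 + J + J^{2}}$ ($I{\left(J \right)} = \frac{1}{-33 + \left(1 + J + J^{2}\right)} = \frac{1}{-32 + J + J^{2}}$)
$- 9 I{\left(b{\left(-1 \right)} \right)} = - \frac{9}{-32 - 11 + \left(-11\right)^{2}} = - \frac{9}{-32 - 11 + 121} = - \frac{9}{78} = \left(-9\right) \frac{1}{78} = - \frac{3}{26}$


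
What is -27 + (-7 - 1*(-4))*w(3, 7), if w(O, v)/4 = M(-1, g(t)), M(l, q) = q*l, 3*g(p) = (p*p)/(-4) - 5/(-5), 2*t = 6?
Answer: -32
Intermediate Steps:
t = 3 (t = (½)*6 = 3)
g(p) = ⅓ - p²/12 (g(p) = ((p*p)/(-4) - 5/(-5))/3 = (p²*(-¼) - 5*(-⅕))/3 = (-p²/4 + 1)/3 = (1 - p²/4)/3 = ⅓ - p²/12)
M(l, q) = l*q
w(O, v) = 5/3 (w(O, v) = 4*(-(⅓ - 1/12*3²)) = 4*(-(⅓ - 1/12*9)) = 4*(-(⅓ - ¾)) = 4*(-1*(-5/12)) = 4*(5/12) = 5/3)
-27 + (-7 - 1*(-4))*w(3, 7) = -27 + (-7 - 1*(-4))*(5/3) = -27 + (-7 + 4)*(5/3) = -27 - 3*5/3 = -27 - 5 = -32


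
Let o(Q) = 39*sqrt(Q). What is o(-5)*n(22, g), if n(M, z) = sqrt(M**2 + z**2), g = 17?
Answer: 39*I*sqrt(3865) ≈ 2424.6*I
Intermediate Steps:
o(-5)*n(22, g) = (39*sqrt(-5))*sqrt(22**2 + 17**2) = (39*(I*sqrt(5)))*sqrt(484 + 289) = (39*I*sqrt(5))*sqrt(773) = 39*I*sqrt(3865)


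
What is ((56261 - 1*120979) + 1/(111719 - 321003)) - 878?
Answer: -13728193265/209284 ≈ -65596.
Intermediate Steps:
((56261 - 1*120979) + 1/(111719 - 321003)) - 878 = ((56261 - 120979) + 1/(-209284)) - 878 = (-64718 - 1/209284) - 878 = -13544441913/209284 - 878 = -13728193265/209284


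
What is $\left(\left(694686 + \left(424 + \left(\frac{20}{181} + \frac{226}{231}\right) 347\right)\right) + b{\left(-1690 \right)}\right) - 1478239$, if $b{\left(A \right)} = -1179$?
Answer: $- \frac{32776904266}{41811} \approx -7.8393 \cdot 10^{5}$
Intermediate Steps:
$\left(\left(694686 + \left(424 + \left(\frac{20}{181} + \frac{226}{231}\right) 347\right)\right) + b{\left(-1690 \right)}\right) - 1478239 = \left(\left(694686 + \left(424 + \left(\frac{20}{181} + \frac{226}{231}\right) 347\right)\right) - 1179\right) - 1478239 = \left(\left(694686 + \left(424 + \frac{45526}{41811} \cdot 347\right)\right) - 1179\right) - 1478239 = \left(\left(694686 + \left(424 + \frac{15797522}{41811}\right)\right) - 1179\right) - 1478239 = \left(\left(694686 + \frac{33525386}{41811}\right) - 1179\right) - 1478239 = \left(\frac{29079041732}{41811} - 1179\right) - 1478239 = \frac{29029746563}{41811} - 1478239 = - \frac{32776904266}{41811}$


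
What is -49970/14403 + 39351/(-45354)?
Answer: -944370611/217744554 ≈ -4.3371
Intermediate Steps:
-49970/14403 + 39351/(-45354) = -49970*1/14403 + 39351*(-1/45354) = -49970/14403 - 13117/15118 = -944370611/217744554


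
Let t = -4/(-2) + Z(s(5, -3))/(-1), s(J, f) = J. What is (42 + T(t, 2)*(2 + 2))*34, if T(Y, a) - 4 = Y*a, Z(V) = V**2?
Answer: -4284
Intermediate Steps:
t = -23 (t = -4/(-2) + 5**2/(-1) = -4*(-1/2) + 25*(-1) = 2 - 25 = -23)
T(Y, a) = 4 + Y*a
(42 + T(t, 2)*(2 + 2))*34 = (42 + (4 - 23*2)*(2 + 2))*34 = (42 + (4 - 46)*4)*34 = (42 - 42*4)*34 = (42 - 168)*34 = -126*34 = -4284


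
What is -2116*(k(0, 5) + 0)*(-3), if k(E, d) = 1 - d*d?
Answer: -152352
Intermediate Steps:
k(E, d) = 1 - d²
-2116*(k(0, 5) + 0)*(-3) = -2116*((1 - 1*5²) + 0)*(-3) = -2116*((1 - 1*25) + 0)*(-3) = -2116*((1 - 25) + 0)*(-3) = -2116*(-24 + 0)*(-3) = -(-50784)*(-3) = -2116*72 = -152352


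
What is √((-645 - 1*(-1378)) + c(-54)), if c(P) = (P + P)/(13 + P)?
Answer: √1236601/41 ≈ 27.123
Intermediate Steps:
c(P) = 2*P/(13 + P) (c(P) = (2*P)/(13 + P) = 2*P/(13 + P))
√((-645 - 1*(-1378)) + c(-54)) = √((-645 - 1*(-1378)) + 2*(-54)/(13 - 54)) = √((-645 + 1378) + 2*(-54)/(-41)) = √(733 + 2*(-54)*(-1/41)) = √(733 + 108/41) = √(30161/41) = √1236601/41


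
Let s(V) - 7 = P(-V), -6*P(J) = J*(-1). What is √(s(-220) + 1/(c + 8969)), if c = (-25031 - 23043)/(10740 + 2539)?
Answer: 2*√154724566782837279/119051277 ≈ 6.6081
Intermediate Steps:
P(J) = J/6 (P(J) = -J*(-1)/6 = -(-1)*J/6 = J/6)
s(V) = 7 - V/6 (s(V) = 7 + (-V)/6 = 7 - V/6)
c = -48074/13279 ≈ -3.6203
√(s(-220) + 1/(c + 8969)) = √((7 - ⅙*(-220)) + 1/(-48074/13279 + 8969)) = √((7 + 110/3) + 1/(119051277/13279)) = √(131/3 + 13279/119051277) = √(5198585708/119051277) = 2*√154724566782837279/119051277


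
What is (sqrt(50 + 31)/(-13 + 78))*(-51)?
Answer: -459/65 ≈ -7.0615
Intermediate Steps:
(sqrt(50 + 31)/(-13 + 78))*(-51) = (sqrt(81)/65)*(-51) = ((1/65)*9)*(-51) = (9/65)*(-51) = -459/65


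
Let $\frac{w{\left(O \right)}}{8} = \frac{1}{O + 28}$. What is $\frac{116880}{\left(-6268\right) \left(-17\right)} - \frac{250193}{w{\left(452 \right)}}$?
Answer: $- \frac{399893450400}{26639} \approx -1.5012 \cdot 10^{7}$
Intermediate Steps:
$w{\left(O \right)} = \frac{8}{28 + O}$ ($w{\left(O \right)} = \frac{8}{O + 28} = \frac{8}{28 + O}$)
$\frac{116880}{\left(-6268\right) \left(-17\right)} - \frac{250193}{w{\left(452 \right)}} = \frac{116880}{\left(-6268\right) \left(-17\right)} - \frac{250193}{8 \frac{1}{28 + 452}} = \frac{116880}{106556} - \frac{250193}{8 \cdot \frac{1}{480}} = 116880 \cdot \frac{1}{106556} - \frac{250193}{8 \cdot \frac{1}{480}} = \frac{29220}{26639} - 250193 \frac{1}{\frac{1}{60}} = \frac{29220}{26639} - 15011580 = - \frac{399893450400}{26639}$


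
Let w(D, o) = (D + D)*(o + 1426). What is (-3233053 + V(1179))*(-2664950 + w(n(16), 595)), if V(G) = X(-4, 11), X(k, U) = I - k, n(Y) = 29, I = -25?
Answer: 8237006088168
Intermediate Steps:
X(k, U) = -25 - k
V(G) = -21 (V(G) = -25 - 1*(-4) = -25 + 4 = -21)
w(D, o) = 2*D*(1426 + o) (w(D, o) = (2*D)*(1426 + o) = 2*D*(1426 + o))
(-3233053 + V(1179))*(-2664950 + w(n(16), 595)) = (-3233053 - 21)*(-2664950 + 2*29*(1426 + 595)) = -3233074*(-2664950 + 2*29*2021) = -3233074*(-2664950 + 117218) = -3233074*(-2547732) = 8237006088168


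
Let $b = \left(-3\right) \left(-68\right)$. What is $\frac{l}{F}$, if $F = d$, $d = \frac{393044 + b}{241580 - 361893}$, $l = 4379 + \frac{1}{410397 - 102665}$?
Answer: $- \frac{162128797268277}{121014993536} \approx -1339.7$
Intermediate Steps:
$l = \frac{1347558429}{307732}$ ($l = 4379 + \frac{1}{307732} = \frac{1347558429}{307732} \approx 4379.0$)
$b = 204$
$d = - \frac{393248}{120313}$ ($d = \frac{393044 + 204}{241580 - 361893} = \frac{393248}{241580 - 361893} = \frac{393248}{-120313} = 393248 \left(- \frac{1}{120313}\right) = - \frac{393248}{120313} \approx -3.2685$)
$F = - \frac{393248}{120313} \approx -3.2685$
$\frac{l}{F} = \frac{1347558429}{307732 \left(- \frac{393248}{120313}\right)} = \frac{1347558429}{307732} \left(- \frac{120313}{393248}\right) = - \frac{162128797268277}{121014993536}$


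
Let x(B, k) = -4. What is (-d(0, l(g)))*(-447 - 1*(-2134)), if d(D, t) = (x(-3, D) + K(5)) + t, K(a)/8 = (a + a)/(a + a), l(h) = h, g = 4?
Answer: -13496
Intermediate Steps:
K(a) = 8 (K(a) = 8*((a + a)/(a + a)) = 8*((2*a)/((2*a))) = 8*((2*a)*(1/(2*a))) = 8*1 = 8)
d(D, t) = 4 + t (d(D, t) = (-4 + 8) + t = 4 + t)
(-d(0, l(g)))*(-447 - 1*(-2134)) = (-(4 + 4))*(-447 - 1*(-2134)) = (-1*8)*(-447 + 2134) = -8*1687 = -13496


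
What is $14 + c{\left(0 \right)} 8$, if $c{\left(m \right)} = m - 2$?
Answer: $-2$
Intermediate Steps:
$c{\left(m \right)} = -2 + m$ ($c{\left(m \right)} = m - 2 = -2 + m$)
$14 + c{\left(0 \right)} 8 = 14 + \left(-2 + 0\right) 8 = 14 - 16 = -2$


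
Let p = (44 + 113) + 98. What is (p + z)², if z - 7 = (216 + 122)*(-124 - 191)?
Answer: 11280139264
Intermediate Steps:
z = -106463 (z = 7 + (216 + 122)*(-124 - 191) = 7 + 338*(-315) = 7 - 106470 = -106463)
p = 255 (p = 157 + 98 = 255)
(p + z)² = (255 - 106463)² = (-106208)² = 11280139264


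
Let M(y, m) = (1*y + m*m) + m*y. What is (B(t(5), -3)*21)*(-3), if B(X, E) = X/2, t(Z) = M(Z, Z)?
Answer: -3465/2 ≈ -1732.5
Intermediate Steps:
M(y, m) = y + m² + m*y (M(y, m) = (y + m²) + m*y = y + m² + m*y)
t(Z) = Z + 2*Z² (t(Z) = Z + Z² + Z*Z = Z + Z² + Z² = Z + 2*Z²)
B(X, E) = X/2 (B(X, E) = X*(½) = X/2)
(B(t(5), -3)*21)*(-3) = (((5*(1 + 2*5))/2)*21)*(-3) = (((5*(1 + 10))/2)*21)*(-3) = (((5*11)/2)*21)*(-3) = (((½)*55)*21)*(-3) = ((55/2)*21)*(-3) = (1155/2)*(-3) = -3465/2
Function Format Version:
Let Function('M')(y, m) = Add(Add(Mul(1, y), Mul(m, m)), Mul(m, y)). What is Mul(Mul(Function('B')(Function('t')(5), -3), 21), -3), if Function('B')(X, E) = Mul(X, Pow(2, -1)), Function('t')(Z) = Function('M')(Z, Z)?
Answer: Rational(-3465, 2) ≈ -1732.5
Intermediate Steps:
Function('M')(y, m) = Add(y, Pow(m, 2), Mul(m, y)) (Function('M')(y, m) = Add(Add(y, Pow(m, 2)), Mul(m, y)) = Add(y, Pow(m, 2), Mul(m, y)))
Function('t')(Z) = Add(Z, Mul(2, Pow(Z, 2))) (Function('t')(Z) = Add(Z, Pow(Z, 2), Mul(Z, Z)) = Add(Z, Pow(Z, 2), Pow(Z, 2)) = Add(Z, Mul(2, Pow(Z, 2))))
Function('B')(X, E) = Mul(Rational(1, 2), X) (Function('B')(X, E) = Mul(X, Rational(1, 2)) = Mul(Rational(1, 2), X))
Mul(Mul(Function('B')(Function('t')(5), -3), 21), -3) = Mul(Mul(Mul(Rational(1, 2), Mul(5, Add(1, Mul(2, 5)))), 21), -3) = Mul(Mul(Mul(Rational(1, 2), Mul(5, Add(1, 10))), 21), -3) = Mul(Mul(Mul(Rational(1, 2), Mul(5, 11)), 21), -3) = Mul(Mul(Mul(Rational(1, 2), 55), 21), -3) = Mul(Mul(Rational(55, 2), 21), -3) = Mul(Rational(1155, 2), -3) = Rational(-3465, 2)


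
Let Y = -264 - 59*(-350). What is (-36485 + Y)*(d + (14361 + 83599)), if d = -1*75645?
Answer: -359249185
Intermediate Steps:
d = -75645
Y = 20386 (Y = -264 + 20650 = 20386)
(-36485 + Y)*(d + (14361 + 83599)) = (-36485 + 20386)*(-75645 + (14361 + 83599)) = -16099*(-75645 + 97960) = -16099*22315 = -359249185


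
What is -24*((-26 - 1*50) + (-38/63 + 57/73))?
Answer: 2789656/1533 ≈ 1819.7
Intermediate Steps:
-24*((-26 - 1*50) + (-38/63 + 57/73)) = -24*((-26 - 50) + (-38*1/63 + 57*(1/73))) = -24*(-76 + (-38/63 + 57/73)) = -24*(-76 + 817/4599) = -24*(-348707/4599) = 2789656/1533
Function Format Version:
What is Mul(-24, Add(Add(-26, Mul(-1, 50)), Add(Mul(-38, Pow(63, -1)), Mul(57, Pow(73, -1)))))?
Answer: Rational(2789656, 1533) ≈ 1819.7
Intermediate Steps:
Mul(-24, Add(Add(-26, Mul(-1, 50)), Add(Mul(-38, Pow(63, -1)), Mul(57, Pow(73, -1))))) = Mul(-24, Add(Add(-26, -50), Add(Mul(-38, Rational(1, 63)), Mul(57, Rational(1, 73))))) = Mul(-24, Add(-76, Add(Rational(-38, 63), Rational(57, 73)))) = Mul(-24, Add(-76, Rational(817, 4599))) = Mul(-24, Rational(-348707, 4599)) = Rational(2789656, 1533)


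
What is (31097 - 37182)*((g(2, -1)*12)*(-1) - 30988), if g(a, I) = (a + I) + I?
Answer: 188561980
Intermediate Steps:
g(a, I) = a + 2*I (g(a, I) = (I + a) + I = a + 2*I)
(31097 - 37182)*((g(2, -1)*12)*(-1) - 30988) = (31097 - 37182)*(((2 + 2*(-1))*12)*(-1) - 30988) = -6085*(((2 - 2)*12)*(-1) - 30988) = -6085*((0*12)*(-1) - 30988) = -6085*(0*(-1) - 30988) = -6085*(0 - 30988) = -6085*(-30988) = 188561980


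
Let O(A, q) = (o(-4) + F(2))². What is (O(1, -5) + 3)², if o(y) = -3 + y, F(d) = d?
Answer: 784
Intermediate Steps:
O(A, q) = 25 (O(A, q) = ((-3 - 4) + 2)² = (-7 + 2)² = (-5)² = 25)
(O(1, -5) + 3)² = (25 + 3)² = 28² = 784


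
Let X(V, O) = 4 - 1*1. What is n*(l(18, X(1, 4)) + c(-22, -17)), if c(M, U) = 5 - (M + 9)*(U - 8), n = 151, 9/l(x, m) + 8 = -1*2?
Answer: -484559/10 ≈ -48456.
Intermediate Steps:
X(V, O) = 3 (X(V, O) = 4 - 1 = 3)
l(x, m) = -9/10 (l(x, m) = 9/(-8 - 1*2) = 9/(-8 - 2) = 9/(-10) = 9*(-⅒) = -9/10)
c(M, U) = 5 - (-8 + U)*(9 + M) (c(M, U) = 5 - (9 + M)*(-8 + U) = 5 - (-8 + U)*(9 + M))
n*(l(18, X(1, 4)) + c(-22, -17)) = 151*(-9/10 + (77 - 9*(-17) + 8*(-22) - 1*(-22)*(-17))) = 151*(-9/10 + (77 + 153 - 176 - 374)) = 151*(-9/10 - 320) = 151*(-3209/10) = -484559/10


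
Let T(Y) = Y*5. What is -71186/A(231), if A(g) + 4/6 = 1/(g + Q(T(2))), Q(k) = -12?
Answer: 15589734/145 ≈ 1.0752e+5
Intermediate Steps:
T(Y) = 5*Y
A(g) = -⅔ + 1/(-12 + g) (A(g) = -⅔ + 1/(g - 12) = -⅔ + 1/(-12 + g))
-71186/A(231) = -71186*3*(-12 + 231)/(27 - 2*231) = -71186*657/(27 - 462) = -71186/((⅓)*(1/219)*(-435)) = -71186/(-145/219) = -71186*(-219/145) = 15589734/145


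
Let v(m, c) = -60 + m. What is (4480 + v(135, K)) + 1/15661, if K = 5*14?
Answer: 71335856/15661 ≈ 4555.0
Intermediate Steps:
K = 70
(4480 + v(135, K)) + 1/15661 = (4480 + (-60 + 135)) + 1/15661 = (4480 + 75) + 1/15661 = 4555 + 1/15661 = 71335856/15661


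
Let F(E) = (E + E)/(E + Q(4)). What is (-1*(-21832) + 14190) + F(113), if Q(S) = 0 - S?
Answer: 3926624/109 ≈ 36024.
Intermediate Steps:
Q(S) = -S
F(E) = 2*E/(-4 + E) (F(E) = (E + E)/(E - 1*4) = (2*E)/(E - 4) = (2*E)/(-4 + E) = 2*E/(-4 + E))
(-1*(-21832) + 14190) + F(113) = (-1*(-21832) + 14190) + 2*113/(-4 + 113) = (21832 + 14190) + 2*113/109 = 36022 + 2*113*(1/109) = 36022 + 226/109 = 3926624/109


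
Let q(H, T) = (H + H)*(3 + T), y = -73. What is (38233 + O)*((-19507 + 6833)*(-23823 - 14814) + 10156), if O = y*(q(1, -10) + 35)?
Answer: 17971824629800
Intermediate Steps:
q(H, T) = 2*H*(3 + T) (q(H, T) = (2*H)*(3 + T) = 2*H*(3 + T))
O = -1533 (O = -73*(2*1*(3 - 10) + 35) = -73*(2*1*(-7) + 35) = -73*(-14 + 35) = -73*21 = -1533)
(38233 + O)*((-19507 + 6833)*(-23823 - 14814) + 10156) = (38233 - 1533)*((-19507 + 6833)*(-23823 - 14814) + 10156) = 36700*(-12674*(-38637) + 10156) = 36700*(489685338 + 10156) = 36700*489695494 = 17971824629800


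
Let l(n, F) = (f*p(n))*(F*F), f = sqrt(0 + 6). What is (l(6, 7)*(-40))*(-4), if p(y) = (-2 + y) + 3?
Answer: 54880*sqrt(6) ≈ 1.3443e+5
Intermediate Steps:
p(y) = 1 + y
f = sqrt(6) ≈ 2.4495
l(n, F) = sqrt(6)*F**2*(1 + n) (l(n, F) = (sqrt(6)*(1 + n))*(F*F) = (sqrt(6)*(1 + n))*F**2 = sqrt(6)*F**2*(1 + n))
(l(6, 7)*(-40))*(-4) = ((sqrt(6)*7**2*(1 + 6))*(-40))*(-4) = ((sqrt(6)*49*7)*(-40))*(-4) = ((343*sqrt(6))*(-40))*(-4) = -13720*sqrt(6)*(-4) = 54880*sqrt(6)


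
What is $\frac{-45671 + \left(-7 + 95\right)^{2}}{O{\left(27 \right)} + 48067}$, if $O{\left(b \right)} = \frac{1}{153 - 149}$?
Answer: $- \frac{151708}{192269} \approx -0.78904$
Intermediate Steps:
$O{\left(b \right)} = \frac{1}{4}$
$\frac{-45671 + \left(-7 + 95\right)^{2}}{O{\left(27 \right)} + 48067} = \frac{-45671 + \left(-7 + 95\right)^{2}}{\frac{1}{4} + 48067} = \frac{-45671 + 88^{2}}{\frac{192269}{4}} = \left(-45671 + 7744\right) \frac{4}{192269} = \left(-37927\right) \frac{4}{192269} = - \frac{151708}{192269}$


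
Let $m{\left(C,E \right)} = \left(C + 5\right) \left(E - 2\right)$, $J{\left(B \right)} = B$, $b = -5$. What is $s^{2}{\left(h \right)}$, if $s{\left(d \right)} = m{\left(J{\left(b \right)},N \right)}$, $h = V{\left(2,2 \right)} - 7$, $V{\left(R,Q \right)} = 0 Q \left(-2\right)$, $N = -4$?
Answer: $0$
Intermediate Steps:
$V{\left(R,Q \right)} = 0$ ($V{\left(R,Q \right)} = 0 \left(-2\right) = 0$)
$h = -7$ ($h = 0 - 7 = -7$)
$m{\left(C,E \right)} = \left(-2 + E\right) \left(5 + C\right)$ ($m{\left(C,E \right)} = \left(5 + C\right) \left(-2 + E\right) = \left(-2 + E\right) \left(5 + C\right)$)
$s{\left(d \right)} = 0$ ($s{\left(d \right)} = -10 - -10 + 5 \left(-4\right) - -20 = -10 + 10 - 20 + 20 = 0$)
$s^{2}{\left(h \right)} = 0^{2} = 0$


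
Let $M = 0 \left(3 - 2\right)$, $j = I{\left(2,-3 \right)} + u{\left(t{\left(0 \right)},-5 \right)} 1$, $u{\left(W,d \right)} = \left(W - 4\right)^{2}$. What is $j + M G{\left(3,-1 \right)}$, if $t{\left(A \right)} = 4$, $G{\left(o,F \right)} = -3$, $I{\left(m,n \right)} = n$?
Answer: $-3$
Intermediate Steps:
$u{\left(W,d \right)} = \left(-4 + W\right)^{2}$
$j = -3$ ($j = -3 + \left(-4 + 4\right)^{2} \cdot 1 = -3 + 0^{2} \cdot 1 = -3 + 0 \cdot 1 = -3 + 0 = -3$)
$M = 0$ ($M = 0 \cdot 1 = 0$)
$j + M G{\left(3,-1 \right)} = -3 + 0 \left(-3\right) = -3 + 0 = -3$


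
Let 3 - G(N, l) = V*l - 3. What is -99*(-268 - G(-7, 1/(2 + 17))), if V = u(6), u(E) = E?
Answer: 514800/19 ≈ 27095.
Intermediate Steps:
V = 6
G(N, l) = 6 - 6*l (G(N, l) = 3 - (6*l - 3) = 3 - (-3 + 6*l) = 3 + (3 - 6*l) = 6 - 6*l)
-99*(-268 - G(-7, 1/(2 + 17))) = -99*(-268 - (6 - 6/(2 + 17))) = -99*(-268 - (6 - 6/19)) = -99*(-268 - 1*108/19) = -99*(-268 - 108/19) = -99*(-5200/19) = 514800/19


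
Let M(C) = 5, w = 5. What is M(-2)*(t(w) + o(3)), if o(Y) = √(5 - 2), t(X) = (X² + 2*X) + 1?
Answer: 180 + 5*√3 ≈ 188.66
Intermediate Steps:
t(X) = 1 + X² + 2*X
o(Y) = √3
M(-2)*(t(w) + o(3)) = 5*((1 + 5² + 2*5) + √3) = 5*((1 + 25 + 10) + √3) = 5*(36 + √3) = 180 + 5*√3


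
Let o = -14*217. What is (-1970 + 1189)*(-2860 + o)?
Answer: 4606338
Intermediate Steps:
o = -3038
(-1970 + 1189)*(-2860 + o) = (-1970 + 1189)*(-2860 - 3038) = -781*(-5898) = 4606338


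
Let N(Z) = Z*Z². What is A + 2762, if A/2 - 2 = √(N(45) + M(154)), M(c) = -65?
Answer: 2766 + 4*√22765 ≈ 3369.5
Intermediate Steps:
N(Z) = Z³
A = 4 + 4*√22765 (A = 4 + 2*√(45³ - 65) = 4 + 2*√(91125 - 65) = 4 + 2*√91060 = 4 + 2*(2*√22765) = 4 + 4*√22765 ≈ 607.52)
A + 2762 = (4 + 4*√22765) + 2762 = 2766 + 4*√22765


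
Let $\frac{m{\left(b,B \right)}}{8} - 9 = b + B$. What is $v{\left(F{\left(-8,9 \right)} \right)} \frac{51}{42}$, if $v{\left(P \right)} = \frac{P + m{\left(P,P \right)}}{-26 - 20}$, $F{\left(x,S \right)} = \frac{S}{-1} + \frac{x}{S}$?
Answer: $\frac{14705}{5796} \approx 2.5371$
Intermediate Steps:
$m{\left(b,B \right)} = 72 + 8 B + 8 b$ ($m{\left(b,B \right)} = 72 + 8 \left(b + B\right) = 72 + 8 \left(B + b\right) = 72 + \left(8 B + 8 b\right) = 72 + 8 B + 8 b$)
$F{\left(x,S \right)} = - S + \frac{x}{S}$ ($F{\left(x,S \right)} = S \left(-1\right) + \frac{x}{S} = - S + \frac{x}{S}$)
$v{\left(P \right)} = - \frac{36}{23} - \frac{17 P}{46}$ ($v{\left(P \right)} = \frac{P + \left(72 + 8 P + 8 P\right)}{-26 - 20} = \frac{P + \left(72 + 16 P\right)}{-46} = \left(72 + 17 P\right) \left(- \frac{1}{46}\right) = - \frac{36}{23} - \frac{17 P}{46}$)
$v{\left(F{\left(-8,9 \right)} \right)} \frac{51}{42} = \left(- \frac{36}{23} - \frac{17 \left(\left(-1\right) 9 - \frac{8}{9}\right)}{46}\right) \frac{51}{42} = \left(- \frac{36}{23} - \frac{17 \left(-9 - \frac{8}{9}\right)}{46}\right) 51 \cdot \frac{1}{42} = \left(- \frac{36}{23} - \frac{17 \left(-9 - \frac{8}{9}\right)}{46}\right) \frac{17}{14} = \left(- \frac{36}{23} - - \frac{1513}{414}\right) \frac{17}{14} = \left(- \frac{36}{23} + \frac{1513}{414}\right) \frac{17}{14} = \frac{865}{414} \cdot \frac{17}{14} = \frac{14705}{5796}$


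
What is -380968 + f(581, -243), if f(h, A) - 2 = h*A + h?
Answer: -521568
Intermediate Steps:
f(h, A) = 2 + h + A*h (f(h, A) = 2 + (h*A + h) = 2 + (A*h + h) = 2 + (h + A*h) = 2 + h + A*h)
-380968 + f(581, -243) = -380968 + (2 + 581 - 243*581) = -380968 + (2 + 581 - 141183) = -380968 - 140600 = -521568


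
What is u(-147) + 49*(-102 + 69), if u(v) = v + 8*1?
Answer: -1756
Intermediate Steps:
u(v) = 8 + v (u(v) = v + 8 = 8 + v)
u(-147) + 49*(-102 + 69) = (8 - 147) + 49*(-102 + 69) = -139 + 49*(-33) = -139 - 1617 = -1756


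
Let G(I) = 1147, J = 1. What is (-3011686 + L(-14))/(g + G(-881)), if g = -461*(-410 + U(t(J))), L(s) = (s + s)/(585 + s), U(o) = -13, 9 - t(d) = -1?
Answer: -859836367/56000825 ≈ -15.354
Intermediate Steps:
t(d) = 10 (t(d) = 9 - 1*(-1) = 9 + 1 = 10)
L(s) = 2*s/(585 + s) (L(s) = (2*s)/(585 + s) = 2*s/(585 + s))
g = 195003 (g = -461*(-410 - 13) = -461*(-423) = 195003)
(-3011686 + L(-14))/(g + G(-881)) = (-3011686 + 2*(-14)/(585 - 14))/(195003 + 1147) = (-3011686 + 2*(-14)/571)/196150 = (-3011686 + 2*(-14)*(1/571))*(1/196150) = (-3011686 - 28/571)*(1/196150) = -1719672734/571*1/196150 = -859836367/56000825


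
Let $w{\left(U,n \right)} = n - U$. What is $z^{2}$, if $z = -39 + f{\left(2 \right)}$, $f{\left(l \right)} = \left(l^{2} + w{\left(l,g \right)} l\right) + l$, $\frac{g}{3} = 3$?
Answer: $361$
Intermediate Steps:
$g = 9$ ($g = 3 \cdot 3 = 9$)
$f{\left(l \right)} = l + l^{2} + l \left(9 - l\right)$ ($f{\left(l \right)} = \left(l^{2} + \left(9 - l\right) l\right) + l = \left(l^{2} + l \left(9 - l\right)\right) + l = l + l^{2} + l \left(9 - l\right)$)
$z = -19$ ($z = -39 + 10 \cdot 2 = -39 + 20 = -19$)
$z^{2} = \left(-19\right)^{2} = 361$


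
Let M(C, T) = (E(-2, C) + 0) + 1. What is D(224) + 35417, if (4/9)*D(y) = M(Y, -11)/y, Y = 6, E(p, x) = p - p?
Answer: 31733641/896 ≈ 35417.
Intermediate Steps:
E(p, x) = 0
M(C, T) = 1 (M(C, T) = (0 + 0) + 1 = 0 + 1 = 1)
D(y) = 9/(4*y) (D(y) = 9*(1/y)/4 = 9/(4*y))
D(224) + 35417 = (9/4)/224 + 35417 = (9/4)*(1/224) + 35417 = 9/896 + 35417 = 31733641/896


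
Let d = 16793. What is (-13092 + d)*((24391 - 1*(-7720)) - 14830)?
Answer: 63956981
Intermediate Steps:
(-13092 + d)*((24391 - 1*(-7720)) - 14830) = (-13092 + 16793)*((24391 - 1*(-7720)) - 14830) = 3701*((24391 + 7720) - 14830) = 3701*(32111 - 14830) = 3701*17281 = 63956981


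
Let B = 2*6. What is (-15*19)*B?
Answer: -3420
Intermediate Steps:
B = 12
(-15*19)*B = -15*19*12 = -285*12 = -3420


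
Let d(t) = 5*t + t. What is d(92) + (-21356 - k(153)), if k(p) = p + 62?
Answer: -21019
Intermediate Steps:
d(t) = 6*t
k(p) = 62 + p
d(92) + (-21356 - k(153)) = 6*92 + (-21356 - (62 + 153)) = 552 + (-21356 - 1*215) = 552 + (-21356 - 215) = 552 - 21571 = -21019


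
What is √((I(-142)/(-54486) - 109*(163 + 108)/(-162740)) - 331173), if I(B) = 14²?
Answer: I*√180821751754067556838485/738920970 ≈ 575.48*I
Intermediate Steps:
I(B) = 196
√((I(-142)/(-54486) - 109*(163 + 108)/(-162740)) - 331173) = √((196/(-54486) - 109*(163 + 108)/(-162740)) - 331173) = √((196*(-1/54486) - 109*271*(-1/162740)) - 331173) = √((-98/27243 - 29539*(-1/162740)) - 331173) = √((-98/27243 + 29539/162740) - 331173) = √(788782457/4433525820 - 331173) = √(-1468263257604403/4433525820) = I*√180821751754067556838485/738920970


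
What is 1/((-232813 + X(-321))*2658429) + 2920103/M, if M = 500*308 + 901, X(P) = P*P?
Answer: 1007405306642568463/53439241493969388 ≈ 18.851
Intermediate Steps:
X(P) = P²
M = 154901 (M = 154000 + 901 = 154901)
1/((-232813 + X(-321))*2658429) + 2920103/M = 1/(-232813 + (-321)²*2658429) + 2920103/154901 = (1/2658429)/(-232813 + 103041) + 2920103*(1/154901) = (1/2658429)/(-129772) + 2920103/154901 = -1/129772*1/2658429 + 2920103/154901 = -1/344989648188 + 2920103/154901 = 1007405306642568463/53439241493969388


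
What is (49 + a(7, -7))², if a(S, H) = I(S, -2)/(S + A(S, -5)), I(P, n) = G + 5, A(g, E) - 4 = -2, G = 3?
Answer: 201601/81 ≈ 2488.9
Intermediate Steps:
A(g, E) = 2 (A(g, E) = 4 - 2 = 2)
I(P, n) = 8 (I(P, n) = 3 + 5 = 8)
a(S, H) = 8/(2 + S) (a(S, H) = 8/(S + 2) = 8/(2 + S))
(49 + a(7, -7))² = (49 + 8/(2 + 7))² = (49 + 8/9)² = (449/9)² = 201601/81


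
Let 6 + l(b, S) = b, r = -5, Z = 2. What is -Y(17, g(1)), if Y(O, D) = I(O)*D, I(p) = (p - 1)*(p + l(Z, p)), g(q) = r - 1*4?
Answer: 1872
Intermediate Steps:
l(b, S) = -6 + b
g(q) = -9 (g(q) = -5 - 1*4 = -5 - 4 = -9)
I(p) = (-1 + p)*(-4 + p) (I(p) = (p - 1)*(p + (-6 + 2)) = (-1 + p)*(p - 4) = (-1 + p)*(-4 + p))
Y(O, D) = D*(4 + O² - 5*O) (Y(O, D) = (4 + O² - 5*O)*D = D*(4 + O² - 5*O))
-Y(17, g(1)) = -(-9)*(4 + 17² - 5*17) = -(-9)*(4 + 289 - 85) = -(-9)*208 = -1*(-1872) = 1872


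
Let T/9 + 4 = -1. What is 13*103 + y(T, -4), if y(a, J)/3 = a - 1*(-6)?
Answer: 1222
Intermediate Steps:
T = -45 (T = -36 + 9*(-1) = -36 - 9 = -45)
y(a, J) = 18 + 3*a (y(a, J) = 3*(a - 1*(-6)) = 3*(a + 6) = 3*(6 + a) = 18 + 3*a)
13*103 + y(T, -4) = 13*103 + (18 + 3*(-45)) = 1339 + (18 - 135) = 1339 - 117 = 1222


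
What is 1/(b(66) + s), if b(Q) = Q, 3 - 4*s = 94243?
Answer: -1/23494 ≈ -4.2564e-5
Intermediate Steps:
s = -23560 (s = 3/4 - 1/4*94243 = 3/4 - 94243/4 = -23560)
1/(b(66) + s) = 1/(66 - 23560) = 1/(-23494) = -1/23494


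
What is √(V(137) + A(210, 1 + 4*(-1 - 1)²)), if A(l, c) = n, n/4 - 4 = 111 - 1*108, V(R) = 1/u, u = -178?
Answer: √886974/178 ≈ 5.2910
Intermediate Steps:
V(R) = -1/178 (V(R) = 1/(-178) = -1/178)
n = 28 (n = 16 + 4*(111 - 1*108) = 16 + 4*(111 - 108) = 16 + 4*3 = 16 + 12 = 28)
A(l, c) = 28
√(V(137) + A(210, 1 + 4*(-1 - 1)²)) = √(-1/178 + 28) = √(4983/178) = √886974/178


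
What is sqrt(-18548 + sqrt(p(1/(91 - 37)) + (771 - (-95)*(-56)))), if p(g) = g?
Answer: sqrt(-667728 + 2*I*sqrt(1473870))/6 ≈ 0.24762 + 136.19*I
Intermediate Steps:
sqrt(-18548 + sqrt(p(1/(91 - 37)) + (771 - (-95)*(-56)))) = sqrt(-18548 + sqrt(1/(91 - 37) + (771 - (-95)*(-56)))) = sqrt(-18548 + sqrt(1/54 + (771 - 1*5320))) = sqrt(-18548 + sqrt(1/54 + (771 - 5320))) = sqrt(-18548 + sqrt(1/54 - 4549)) = sqrt(-18548 + sqrt(-245645/54)) = sqrt(-18548 + I*sqrt(1473870)/18)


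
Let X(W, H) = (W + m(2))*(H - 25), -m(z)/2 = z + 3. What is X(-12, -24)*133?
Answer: 143374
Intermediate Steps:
m(z) = -6 - 2*z (m(z) = -2*(z + 3) = -2*(3 + z) = -6 - 2*z)
X(W, H) = (-25 + H)*(-10 + W) (X(W, H) = (W + (-6 - 2*2))*(H - 25) = (W + (-6 - 4))*(-25 + H) = (W - 10)*(-25 + H) = (-10 + W)*(-25 + H) = (-25 + H)*(-10 + W))
X(-12, -24)*133 = (250 - 25*(-12) - 10*(-24) - 24*(-12))*133 = (250 + 300 + 240 + 288)*133 = 1078*133 = 143374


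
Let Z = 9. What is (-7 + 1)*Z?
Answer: -54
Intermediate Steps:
(-7 + 1)*Z = (-7 + 1)*9 = -6*9 = -54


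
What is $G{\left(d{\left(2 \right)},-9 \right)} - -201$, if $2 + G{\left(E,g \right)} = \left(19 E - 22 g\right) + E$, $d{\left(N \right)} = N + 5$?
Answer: $537$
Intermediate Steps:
$d{\left(N \right)} = 5 + N$
$G{\left(E,g \right)} = -2 - 22 g + 20 E$ ($G{\left(E,g \right)} = -2 + \left(\left(19 E - 22 g\right) + E\right) = -2 + \left(\left(- 22 g + 19 E\right) + E\right) = -2 + \left(- 22 g + 20 E\right) = -2 - 22 g + 20 E$)
$G{\left(d{\left(2 \right)},-9 \right)} - -201 = \left(-2 - -198 + 20 \left(5 + 2\right)\right) - -201 = \left(-2 + 198 + 20 \cdot 7\right) + 201 = \left(-2 + 198 + 140\right) + 201 = 336 + 201 = 537$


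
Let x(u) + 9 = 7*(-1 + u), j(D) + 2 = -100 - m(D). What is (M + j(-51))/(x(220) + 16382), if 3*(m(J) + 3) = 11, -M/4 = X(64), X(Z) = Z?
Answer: -538/26859 ≈ -0.020031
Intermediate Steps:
M = -256 (M = -4*64 = -256)
m(J) = ⅔ (m(J) = -3 + (⅓)*11 = -3 + 11/3 = ⅔)
j(D) = -308/3 (j(D) = -2 + (-100 - 1*⅔) = -2 + (-100 - ⅔) = -2 - 302/3 = -308/3)
x(u) = -16 + 7*u (x(u) = -9 + 7*(-1 + u) = -9 + (-7 + 7*u) = -16 + 7*u)
(M + j(-51))/(x(220) + 16382) = (-256 - 308/3)/((-16 + 7*220) + 16382) = -1076/(3*((-16 + 1540) + 16382)) = -1076/(3*(1524 + 16382)) = -1076/3/17906 = -1076/3*1/17906 = -538/26859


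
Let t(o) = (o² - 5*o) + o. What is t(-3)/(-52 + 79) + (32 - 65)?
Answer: -290/9 ≈ -32.222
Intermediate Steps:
t(o) = o² - 4*o
t(-3)/(-52 + 79) + (32 - 65) = (-3*(-4 - 3))/(-52 + 79) + (32 - 65) = (-3*(-7))/27 - 33 = (1/27)*21 - 33 = 7/9 - 33 = -290/9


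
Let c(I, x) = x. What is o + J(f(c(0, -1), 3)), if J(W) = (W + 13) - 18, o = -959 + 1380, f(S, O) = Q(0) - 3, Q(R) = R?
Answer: 413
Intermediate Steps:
f(S, O) = -3 (f(S, O) = 0 - 3 = -3)
o = 421
J(W) = -5 + W (J(W) = (13 + W) - 18 = -5 + W)
o + J(f(c(0, -1), 3)) = 421 + (-5 - 3) = 421 - 8 = 413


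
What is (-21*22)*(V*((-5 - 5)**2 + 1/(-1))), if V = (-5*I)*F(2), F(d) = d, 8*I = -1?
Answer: -114345/2 ≈ -57173.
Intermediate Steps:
I = -1/8 (I = (1/8)*(-1) = -1/8 ≈ -0.12500)
V = 5/4 (V = -5*(-1/8)*2 = (5/8)*2 = 5/4 ≈ 1.2500)
(-21*22)*(V*((-5 - 5)**2 + 1/(-1))) = (-21*22)*(5*((-5 - 5)**2 + 1/(-1))/4) = -1155*((-10)**2 - 1)/2 = -1155*(100 - 1)/2 = -1155*99/2 = -462*495/4 = -114345/2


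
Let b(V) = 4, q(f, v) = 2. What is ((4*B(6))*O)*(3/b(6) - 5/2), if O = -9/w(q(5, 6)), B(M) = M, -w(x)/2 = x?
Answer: -189/2 ≈ -94.500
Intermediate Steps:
w(x) = -2*x
O = 9/4 (O = -9/((-2*2)) = -9/(-4) = -9*(-¼) = 9/4 ≈ 2.2500)
((4*B(6))*O)*(3/b(6) - 5/2) = ((4*6)*(9/4))*(3/4 - 5/2) = (24*(9/4))*(3*(¼) - 5*½) = 54*(¾ - 5/2) = 54*(-7/4) = -189/2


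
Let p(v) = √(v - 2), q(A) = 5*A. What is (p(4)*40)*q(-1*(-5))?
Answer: 1000*√2 ≈ 1414.2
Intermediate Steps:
p(v) = √(-2 + v)
(p(4)*40)*q(-1*(-5)) = (√(-2 + 4)*40)*(5*(-1*(-5))) = (√2*40)*(5*5) = (40*√2)*25 = 1000*√2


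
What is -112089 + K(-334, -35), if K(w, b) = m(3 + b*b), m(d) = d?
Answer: -110861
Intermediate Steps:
K(w, b) = 3 + b² (K(w, b) = 3 + b*b = 3 + b²)
-112089 + K(-334, -35) = -112089 + (3 + (-35)²) = -112089 + (3 + 1225) = -112089 + 1228 = -110861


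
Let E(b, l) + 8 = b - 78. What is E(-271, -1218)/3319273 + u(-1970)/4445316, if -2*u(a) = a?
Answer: 1682506093/14755217375268 ≈ 0.00011403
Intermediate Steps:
E(b, l) = -86 + b (E(b, l) = -8 + (b - 78) = -8 + (-78 + b) = -86 + b)
u(a) = -a/2
E(-271, -1218)/3319273 + u(-1970)/4445316 = (-86 - 271)/3319273 - ½*(-1970)/4445316 = -357*1/3319273 + 985*(1/4445316) = -357/3319273 + 985/4445316 = 1682506093/14755217375268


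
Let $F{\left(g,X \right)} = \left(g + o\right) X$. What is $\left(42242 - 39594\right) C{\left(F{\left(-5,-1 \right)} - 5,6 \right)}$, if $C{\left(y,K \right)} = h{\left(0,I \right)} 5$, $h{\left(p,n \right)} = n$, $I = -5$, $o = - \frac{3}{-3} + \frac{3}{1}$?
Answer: $-66200$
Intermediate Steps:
$o = 4$ ($o = \left(-3\right) \left(- \frac{1}{3}\right) + 3 \cdot 1 = 1 + 3 = 4$)
$F{\left(g,X \right)} = X \left(4 + g\right)$ ($F{\left(g,X \right)} = \left(g + 4\right) X = \left(4 + g\right) X = X \left(4 + g\right)$)
$C{\left(y,K \right)} = -25$ ($C{\left(y,K \right)} = \left(-5\right) 5 = -25$)
$\left(42242 - 39594\right) C{\left(F{\left(-5,-1 \right)} - 5,6 \right)} = \left(42242 - 39594\right) \left(-25\right) = 2648 \left(-25\right) = -66200$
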